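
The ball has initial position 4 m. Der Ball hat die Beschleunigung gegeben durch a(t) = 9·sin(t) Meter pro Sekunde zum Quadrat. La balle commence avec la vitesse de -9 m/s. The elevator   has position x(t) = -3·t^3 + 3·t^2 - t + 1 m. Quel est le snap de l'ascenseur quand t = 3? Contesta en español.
Debemos derivar nuestra ecuación de la posición x(t) = -3·t^3 + 3·t^2 - t + 1 4 veces. Tomando d/dt de x(t), encontramos v(t) = -9·t^2 + 6·t - 1. Derivando la velocidad, obtenemos la aceleración: a(t) = 6 - 18·t. Derivando la aceleración, obtenemos la sacudida: j(t) = -18. Derivando la sacudida, obtenemos el snap: s(t) = 0. Tenemos el snap s(t) = 0. Sustituyendo t = 3: s(3) = 0.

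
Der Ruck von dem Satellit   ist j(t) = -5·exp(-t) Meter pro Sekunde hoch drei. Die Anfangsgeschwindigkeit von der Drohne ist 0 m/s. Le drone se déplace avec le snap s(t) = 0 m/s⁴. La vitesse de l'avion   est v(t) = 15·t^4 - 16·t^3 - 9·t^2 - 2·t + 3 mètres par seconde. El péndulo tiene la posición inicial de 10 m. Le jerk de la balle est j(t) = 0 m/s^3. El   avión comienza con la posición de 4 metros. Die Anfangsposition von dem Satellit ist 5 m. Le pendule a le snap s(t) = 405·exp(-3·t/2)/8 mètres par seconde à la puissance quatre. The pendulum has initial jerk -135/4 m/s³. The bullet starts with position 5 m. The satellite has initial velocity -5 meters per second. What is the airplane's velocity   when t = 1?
Using v(t) = 15·t^4 - 16·t^3 - 9·t^2 - 2·t + 3 and substituting t = 1, we find v = -9.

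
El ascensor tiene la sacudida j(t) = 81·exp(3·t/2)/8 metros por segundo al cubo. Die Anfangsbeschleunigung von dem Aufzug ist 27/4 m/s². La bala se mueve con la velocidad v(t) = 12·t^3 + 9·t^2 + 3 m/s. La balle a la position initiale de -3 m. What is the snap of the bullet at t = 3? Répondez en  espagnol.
Debemos derivar nuestra ecuación de la velocidad v(t) = 12·t^3 + 9·t^2 + 3 3 veces. Derivando la velocidad, obtenemos la aceleración: a(t) = 36·t^2 + 18·t. Tomando d/dt de a(t), encontramos j(t) = 72·t + 18. Derivando la sacudida, obtenemos el snap: s(t) = 72. Usando s(t) = 72 y sustituyendo t = 3, encontramos s = 72.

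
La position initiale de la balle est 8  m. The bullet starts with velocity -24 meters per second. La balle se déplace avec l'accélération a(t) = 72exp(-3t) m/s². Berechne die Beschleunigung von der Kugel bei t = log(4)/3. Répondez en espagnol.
Tenemos la aceleración a(t) = 72·exp(-3·t). Sustituyendo t = log(4)/3: a(log(4)/3) = 18.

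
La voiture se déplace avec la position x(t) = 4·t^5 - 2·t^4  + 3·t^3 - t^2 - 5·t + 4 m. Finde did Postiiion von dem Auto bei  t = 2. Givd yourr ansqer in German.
Wir haben die Position x(t) = 4·t^5 - 2·t^4 + 3·t^3 - t^2 - 5·t + 4. Durch Einsetzen von t = 2: x(2) = 110.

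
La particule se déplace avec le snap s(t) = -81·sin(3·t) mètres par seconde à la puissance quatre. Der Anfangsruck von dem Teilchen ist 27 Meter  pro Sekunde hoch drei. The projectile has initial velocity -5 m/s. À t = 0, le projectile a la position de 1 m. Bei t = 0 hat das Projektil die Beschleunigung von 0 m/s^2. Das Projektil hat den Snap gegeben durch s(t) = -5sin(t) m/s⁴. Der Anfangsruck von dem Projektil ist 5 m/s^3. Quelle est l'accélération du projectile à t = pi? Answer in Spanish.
Debemos encontrar la antiderivada de nuestra ecuación del snap s(t) = -5·sin(t) 2 veces. Tomando ∫s(t)dt y aplicando j(0) = 5, encontramos j(t) = 5·cos(t). La integral de la sacudida es la aceleración. Usando a(0) = 0, obtenemos a(t) = 5·sin(t). Usando a(t) = 5·sin(t) y sustituyendo t = pi, encontramos a = 0.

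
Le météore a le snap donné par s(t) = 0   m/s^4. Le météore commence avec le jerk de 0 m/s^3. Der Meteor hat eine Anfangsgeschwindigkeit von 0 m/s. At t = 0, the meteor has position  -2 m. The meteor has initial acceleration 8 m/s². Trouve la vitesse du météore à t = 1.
Nous devons trouver l'intégrale de notre équation du snap s(t) = 0 3 fois. La primitive du snap est le jerk. En utilisant j(0) = 0, nous obtenons j(t) = 0. L'intégrale du jerk, avec a(0) = 8, donne l'accélération: a(t) = 8. En intégrant l'accélération et en utilisant la condition initiale v(0) = 0, nous obtenons v(t) = 8·t. De l'équation de la vitesse v(t) = 8·t, nous substituons t = 1 pour obtenir v = 8.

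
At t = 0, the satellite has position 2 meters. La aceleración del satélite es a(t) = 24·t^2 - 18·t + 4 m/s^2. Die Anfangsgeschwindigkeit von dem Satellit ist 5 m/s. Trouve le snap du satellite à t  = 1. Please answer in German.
Wir müssen unsere Gleichung für die Beschleunigung a(t) = 24·t^2 - 18·t + 4 2-mal ableiten. Durch Ableiten von der Beschleunigung erhalten wir den Ruck: j(t) = 48·t - 18. Durch Ableiten von dem Ruck erhalten wir den Snap: s(t) = 48. Mit s(t) = 48 und Einsetzen von t = 1, finden wir s = 48.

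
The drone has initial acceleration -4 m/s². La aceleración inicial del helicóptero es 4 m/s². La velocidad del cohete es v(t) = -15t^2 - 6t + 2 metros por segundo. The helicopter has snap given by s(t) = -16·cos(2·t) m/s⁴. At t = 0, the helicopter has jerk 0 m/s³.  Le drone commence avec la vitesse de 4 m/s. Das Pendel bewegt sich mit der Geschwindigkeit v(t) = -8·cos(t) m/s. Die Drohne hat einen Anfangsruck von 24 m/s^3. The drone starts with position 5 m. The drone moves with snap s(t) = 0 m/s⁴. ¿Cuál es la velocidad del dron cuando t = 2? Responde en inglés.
We need to integrate our snap equation s(t) = 0 3 times. The antiderivative of snap, with j(0) = 24, gives jerk: j(t) = 24. Finding the integral of j(t) and using a(0) = -4: a(t) = 24·t - 4. The antiderivative of acceleration is velocity. Using v(0) = 4, we get v(t) = 12·t^2 - 4·t + 4. We have velocity v(t) = 12·t^2 - 4·t + 4. Substituting t = 2: v(2) = 44.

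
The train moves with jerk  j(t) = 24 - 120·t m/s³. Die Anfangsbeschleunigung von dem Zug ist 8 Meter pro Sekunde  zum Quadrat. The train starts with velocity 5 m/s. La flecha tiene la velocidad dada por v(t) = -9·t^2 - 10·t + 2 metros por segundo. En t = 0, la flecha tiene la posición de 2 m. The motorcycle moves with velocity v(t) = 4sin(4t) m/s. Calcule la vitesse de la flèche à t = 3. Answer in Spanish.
De la ecuación de la velocidad v(t) = -9·t^2 - 10·t + 2, sustituimos t = 3 para obtener v = -109.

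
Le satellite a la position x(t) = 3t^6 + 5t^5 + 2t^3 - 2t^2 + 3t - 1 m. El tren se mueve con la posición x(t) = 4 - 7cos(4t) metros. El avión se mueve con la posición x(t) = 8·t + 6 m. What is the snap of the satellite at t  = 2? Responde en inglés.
Starting from position x(t) = 3·t^6 + 5·t^5 + 2·t^3 - 2·t^2 + 3·t - 1, we take 4 derivatives. The derivative of position gives velocity: v(t) = 18·t^5 + 25·t^4 + 6·t^2 - 4·t + 3. The derivative of velocity gives acceleration: a(t) = 90·t^4 + 100·t^3 + 12·t - 4. Differentiating acceleration, we get jerk: j(t) = 360·t^3 + 300·t^2 + 12. Taking d/dt of j(t), we find s(t) = 1080·t^2 + 600·t. From the given snap equation s(t) = 1080·t^2 + 600·t, we substitute t = 2 to get s = 5520.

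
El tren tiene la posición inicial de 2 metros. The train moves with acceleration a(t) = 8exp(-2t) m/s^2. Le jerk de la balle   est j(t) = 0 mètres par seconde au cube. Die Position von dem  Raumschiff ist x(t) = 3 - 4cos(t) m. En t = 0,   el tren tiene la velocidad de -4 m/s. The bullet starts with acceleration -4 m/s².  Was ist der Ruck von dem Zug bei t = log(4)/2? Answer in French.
Nous devons dériver notre équation de l'accélération a(t) = 8·exp(-2·t) 1 fois. En dérivant l'accélération, nous obtenons le jerk: j(t) = -16·exp(-2·t). De l'équation du jerk j(t) = -16·exp(-2·t), nous substituons t = log(4)/2 pour obtenir j = -4.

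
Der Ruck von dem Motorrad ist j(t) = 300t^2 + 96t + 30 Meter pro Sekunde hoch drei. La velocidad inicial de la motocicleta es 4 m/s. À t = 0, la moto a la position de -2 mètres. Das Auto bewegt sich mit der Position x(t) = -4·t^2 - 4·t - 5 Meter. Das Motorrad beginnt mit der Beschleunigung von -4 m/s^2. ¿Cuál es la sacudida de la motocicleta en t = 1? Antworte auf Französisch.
De l'équation du jerk j(t) = 300·t^2 + 96·t + 30, nous substituons t = 1 pour obtenir j = 426.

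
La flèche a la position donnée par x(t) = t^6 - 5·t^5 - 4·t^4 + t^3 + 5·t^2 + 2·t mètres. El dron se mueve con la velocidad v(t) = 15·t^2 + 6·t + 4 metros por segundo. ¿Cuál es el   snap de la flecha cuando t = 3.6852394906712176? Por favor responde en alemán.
Wir müssen unsere Gleichung für die Position x(t) = t^6 - 5·t^5 - 4·t^4 + t^3 + 5·t^2 + 2·t 4-mal ableiten. Die Ableitung von der Position ergibt die Geschwindigkeit: v(t) = 6·t^5 - 25·t^4 - 16·t^3 + 3·t^2 + 10·t + 2. Die Ableitung von der Geschwindigkeit ergibt die Beschleunigung: a(t) = 30·t^4 - 100·t^3 - 48·t^2 + 6·t + 10. Durch Ableiten von der Beschleunigung erhalten wir den Ruck: j(t) = 120·t^3 - 300·t^2 - 96·t + 6. Mit d/dt von j(t) finden wir s(t) = 360·t^2 - 600·t - 96. Wir haben den Snap s(t) = 360·t^2 - 600·t - 96. Durch Einsetzen von t = 3.6852394906712176: s(3.6852394906712176) = 2582.01274289423.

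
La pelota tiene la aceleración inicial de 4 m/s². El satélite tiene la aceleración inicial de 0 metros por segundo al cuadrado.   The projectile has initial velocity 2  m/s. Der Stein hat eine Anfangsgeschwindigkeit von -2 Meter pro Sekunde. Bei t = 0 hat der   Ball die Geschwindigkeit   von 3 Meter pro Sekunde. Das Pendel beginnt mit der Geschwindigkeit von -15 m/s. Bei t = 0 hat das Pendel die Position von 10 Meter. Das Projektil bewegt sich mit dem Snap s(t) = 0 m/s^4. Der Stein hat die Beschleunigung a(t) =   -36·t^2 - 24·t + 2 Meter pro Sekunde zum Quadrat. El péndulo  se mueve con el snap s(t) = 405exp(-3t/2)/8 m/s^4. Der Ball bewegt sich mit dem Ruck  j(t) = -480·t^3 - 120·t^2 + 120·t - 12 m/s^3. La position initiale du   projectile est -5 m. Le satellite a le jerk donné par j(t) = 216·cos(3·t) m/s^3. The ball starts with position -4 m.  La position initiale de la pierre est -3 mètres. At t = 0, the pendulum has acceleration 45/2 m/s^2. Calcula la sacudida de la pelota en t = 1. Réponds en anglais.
We have jerk j(t) = -480·t^3 - 120·t^2 + 120·t - 12. Substituting t = 1: j(1) = -492.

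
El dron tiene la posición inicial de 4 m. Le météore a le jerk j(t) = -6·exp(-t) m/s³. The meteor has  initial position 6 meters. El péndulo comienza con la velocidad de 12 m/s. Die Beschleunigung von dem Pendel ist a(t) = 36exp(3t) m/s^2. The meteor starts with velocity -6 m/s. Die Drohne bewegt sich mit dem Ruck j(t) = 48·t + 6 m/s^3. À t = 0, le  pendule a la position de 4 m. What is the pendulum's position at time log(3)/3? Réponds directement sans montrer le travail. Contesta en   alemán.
Bei t = log(3)/3, x = 12.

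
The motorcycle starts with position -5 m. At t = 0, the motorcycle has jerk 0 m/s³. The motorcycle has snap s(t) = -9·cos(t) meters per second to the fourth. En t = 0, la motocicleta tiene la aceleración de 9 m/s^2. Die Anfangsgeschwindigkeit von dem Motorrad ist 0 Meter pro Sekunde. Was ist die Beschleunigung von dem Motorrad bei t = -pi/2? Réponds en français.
Nous devons intégrer notre équation du snap s(t) = -9·cos(t) 2 fois. L'intégrale du snap, avec j(0) = 0, donne le jerk: j(t) = -9·sin(t). L'intégrale du jerk est l'accélération. En utilisant a(0) = 9, nous obtenons a(t) = 9·cos(t). En utilisant a(t) = 9·cos(t) et en substituant t = -pi/2, nous trouvons a = 0.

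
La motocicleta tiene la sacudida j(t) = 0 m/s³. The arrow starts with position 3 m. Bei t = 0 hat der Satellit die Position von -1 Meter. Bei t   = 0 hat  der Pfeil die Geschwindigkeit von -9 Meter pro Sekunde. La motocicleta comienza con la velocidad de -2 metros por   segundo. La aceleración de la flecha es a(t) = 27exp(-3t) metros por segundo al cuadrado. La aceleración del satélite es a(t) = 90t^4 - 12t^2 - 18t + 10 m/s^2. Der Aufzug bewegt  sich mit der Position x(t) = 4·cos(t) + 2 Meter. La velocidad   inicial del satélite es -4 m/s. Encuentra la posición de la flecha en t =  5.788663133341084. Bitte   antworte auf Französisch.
Nous devons intégrer notre équation de l'accélération a(t) = 27·exp(-3·t) 2 fois. En intégrant l'accélération et en utilisant la condition initiale v(0) = -9, nous obtenons v(t) = -9·exp(-3·t). En prenant ∫v(t)dt et en appliquant x(0) = 3, nous trouvons x(t) = 3·exp(-3·t). De l'équation de la position x(t) = 3·exp(-3·t), nous substituons t = 5.788663133341084 pour obtenir x = 8.61326651437520E-8.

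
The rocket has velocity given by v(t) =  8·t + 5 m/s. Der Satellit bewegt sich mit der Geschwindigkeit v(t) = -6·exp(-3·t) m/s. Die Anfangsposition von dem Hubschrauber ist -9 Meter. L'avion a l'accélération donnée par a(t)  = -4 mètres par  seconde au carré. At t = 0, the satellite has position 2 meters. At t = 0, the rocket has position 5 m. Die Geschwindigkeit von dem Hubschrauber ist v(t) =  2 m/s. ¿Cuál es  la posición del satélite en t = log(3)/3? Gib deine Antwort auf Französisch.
Nous devons trouver l'intégrale de notre équation de la vitesse v(t) = -6·exp(-3·t) 1 fois. L'intégrale de la vitesse, avec x(0) = 2, donne la position: x(t) = 2·exp(-3·t). De l'équation de la position x(t) = 2·exp(-3·t), nous substituons t = log(3)/3 pour obtenir x = 2/3.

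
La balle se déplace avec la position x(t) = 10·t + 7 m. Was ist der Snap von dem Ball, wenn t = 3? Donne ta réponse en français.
Pour résoudre ceci, nous devons prendre 4 dérivées de notre équation de la position x(t) = 10·t + 7. En prenant d/dt de x(t), nous trouvons v(t) = 10. En prenant d/dt de v(t), nous trouvons a(t) = 0. En prenant d/dt de a(t), nous trouvons j(t) = 0. En dérivant le jerk, nous obtenons le snap: s(t) = 0. De l'équation du snap s(t) = 0, nous substituons t = 3 pour obtenir s = 0.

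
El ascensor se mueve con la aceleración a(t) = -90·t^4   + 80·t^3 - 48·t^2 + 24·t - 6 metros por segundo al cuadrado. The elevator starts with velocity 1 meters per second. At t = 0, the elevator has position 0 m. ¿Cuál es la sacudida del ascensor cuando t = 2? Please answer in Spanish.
Para resolver esto, necesitamos tomar 1 derivada de nuestra ecuación de la aceleración a(t) = -90·t^4 + 80·t^3 - 48·t^2 + 24·t - 6. Tomando d/dt de a(t), encontramos j(t) = -360·t^3 + 240·t^2 - 96·t + 24. Usando j(t) = -360·t^3 + 240·t^2 - 96·t + 24 y sustituyendo t = 2, encontramos j = -2088.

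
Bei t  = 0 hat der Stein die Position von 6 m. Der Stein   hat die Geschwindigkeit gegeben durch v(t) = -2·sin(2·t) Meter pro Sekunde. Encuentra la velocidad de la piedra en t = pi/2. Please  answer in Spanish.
Tenemos la velocidad v(t) = -2·sin(2·t). Sustituyendo t = pi/2: v(pi/2) = 0.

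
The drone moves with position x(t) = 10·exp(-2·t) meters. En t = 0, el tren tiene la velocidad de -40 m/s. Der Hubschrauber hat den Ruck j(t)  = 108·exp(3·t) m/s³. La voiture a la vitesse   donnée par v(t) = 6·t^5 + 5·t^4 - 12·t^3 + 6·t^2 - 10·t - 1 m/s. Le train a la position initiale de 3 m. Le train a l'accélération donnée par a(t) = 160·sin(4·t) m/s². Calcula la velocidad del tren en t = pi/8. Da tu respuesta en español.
Para resolver esto, necesitamos tomar 1 antiderivada de nuestra ecuación de la aceleración a(t) = 160·sin(4·t). La integral de la aceleración, con v(0) = -40, da la velocidad: v(t) = -40·cos(4·t). Usando v(t) = -40·cos(4·t) y sustituyendo t = pi/8, encontramos v = 0.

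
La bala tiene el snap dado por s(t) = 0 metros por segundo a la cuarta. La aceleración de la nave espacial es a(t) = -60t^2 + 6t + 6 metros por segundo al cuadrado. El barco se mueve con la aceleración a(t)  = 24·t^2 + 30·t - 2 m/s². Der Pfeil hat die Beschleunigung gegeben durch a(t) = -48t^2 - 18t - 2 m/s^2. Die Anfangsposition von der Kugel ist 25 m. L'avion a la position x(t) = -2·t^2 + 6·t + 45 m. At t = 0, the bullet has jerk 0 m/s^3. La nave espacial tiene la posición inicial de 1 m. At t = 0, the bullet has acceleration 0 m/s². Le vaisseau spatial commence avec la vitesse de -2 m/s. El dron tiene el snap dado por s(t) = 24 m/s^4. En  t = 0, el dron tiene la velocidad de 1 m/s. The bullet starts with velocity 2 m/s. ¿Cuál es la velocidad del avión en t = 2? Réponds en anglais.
To solve this, we need to take 1 derivative of our position equation x(t) = -2·t^2 + 6·t + 45. The derivative of position gives velocity: v(t) = 6 - 4·t. We have velocity v(t) = 6 - 4·t. Substituting t = 2: v(2) = -2.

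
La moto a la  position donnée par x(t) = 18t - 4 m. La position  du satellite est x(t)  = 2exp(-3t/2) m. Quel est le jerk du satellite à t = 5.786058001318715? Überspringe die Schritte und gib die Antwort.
À t = 5.786058001318715, j = -0.00114821754823212.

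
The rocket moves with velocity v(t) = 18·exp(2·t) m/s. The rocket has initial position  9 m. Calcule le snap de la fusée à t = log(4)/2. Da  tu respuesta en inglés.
To solve this, we need to take 3 derivatives of our velocity equation v(t) = 18·exp(2·t). Differentiating velocity, we get acceleration: a(t) = 36·exp(2·t). Taking d/dt of a(t), we find j(t) = 72·exp(2·t). Differentiating jerk, we get snap: s(t) = 144·exp(2·t). We have snap s(t) = 144·exp(2·t). Substituting t = log(4)/2: s(log(4)/2) = 576.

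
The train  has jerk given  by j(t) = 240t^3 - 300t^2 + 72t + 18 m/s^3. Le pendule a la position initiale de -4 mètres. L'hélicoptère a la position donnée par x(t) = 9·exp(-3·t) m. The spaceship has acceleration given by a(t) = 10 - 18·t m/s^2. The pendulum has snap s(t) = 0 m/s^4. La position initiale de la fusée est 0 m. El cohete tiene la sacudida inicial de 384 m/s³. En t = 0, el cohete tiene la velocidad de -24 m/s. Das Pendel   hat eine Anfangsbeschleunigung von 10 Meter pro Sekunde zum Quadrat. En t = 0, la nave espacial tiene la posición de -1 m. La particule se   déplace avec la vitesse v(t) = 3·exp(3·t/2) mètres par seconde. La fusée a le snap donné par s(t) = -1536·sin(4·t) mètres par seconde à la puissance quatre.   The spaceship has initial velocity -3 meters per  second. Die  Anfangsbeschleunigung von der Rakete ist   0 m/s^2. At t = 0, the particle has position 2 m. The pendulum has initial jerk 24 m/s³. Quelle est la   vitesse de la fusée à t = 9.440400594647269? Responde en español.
Debemos encontrar la antiderivada de nuestra ecuación del snap s(t) = -1536·sin(4·t) 3 veces. Tomando ∫s(t)dt y aplicando j(0) = 384, encontramos j(t) = 384·cos(4·t). La integral de la sacudida, con a(0) = 0, da la aceleración: a(t) = 96·sin(4·t). Integrando la aceleración y usando la condición inicial v(0) = -24, obtenemos v(t) = -24·cos(4·t). Usando v(t) = -24·cos(4·t) y sustituyendo t = 9.440400594647269, encontramos v = -23.9531544432214.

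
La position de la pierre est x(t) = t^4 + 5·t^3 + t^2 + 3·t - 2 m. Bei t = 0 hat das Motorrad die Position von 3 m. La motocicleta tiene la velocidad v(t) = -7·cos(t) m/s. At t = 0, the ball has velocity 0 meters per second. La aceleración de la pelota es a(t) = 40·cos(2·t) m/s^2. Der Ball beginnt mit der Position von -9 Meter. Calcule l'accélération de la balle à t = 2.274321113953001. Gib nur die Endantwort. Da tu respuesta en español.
En t = 2.274321113953001, a = -6.52063903862106.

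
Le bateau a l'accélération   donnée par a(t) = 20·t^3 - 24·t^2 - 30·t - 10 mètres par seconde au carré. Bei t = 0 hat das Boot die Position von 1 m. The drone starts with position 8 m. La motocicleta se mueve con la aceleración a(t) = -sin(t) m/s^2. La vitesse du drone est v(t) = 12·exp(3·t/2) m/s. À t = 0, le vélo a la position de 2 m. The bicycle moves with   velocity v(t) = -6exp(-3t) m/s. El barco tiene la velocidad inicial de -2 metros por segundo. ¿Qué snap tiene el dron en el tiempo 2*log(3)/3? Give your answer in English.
To solve this, we need to take 3 derivatives of our velocity equation v(t) = 12·exp(3·t/2). Differentiating velocity, we get acceleration: a(t) = 18·exp(3·t/2). Differentiating acceleration, we get jerk: j(t) = 27·exp(3·t/2). Differentiating jerk, we get snap: s(t) = 81·exp(3·t/2)/2. Using s(t) = 81·exp(3·t/2)/2 and substituting t = 2*log(3)/3, we find s = 243/2.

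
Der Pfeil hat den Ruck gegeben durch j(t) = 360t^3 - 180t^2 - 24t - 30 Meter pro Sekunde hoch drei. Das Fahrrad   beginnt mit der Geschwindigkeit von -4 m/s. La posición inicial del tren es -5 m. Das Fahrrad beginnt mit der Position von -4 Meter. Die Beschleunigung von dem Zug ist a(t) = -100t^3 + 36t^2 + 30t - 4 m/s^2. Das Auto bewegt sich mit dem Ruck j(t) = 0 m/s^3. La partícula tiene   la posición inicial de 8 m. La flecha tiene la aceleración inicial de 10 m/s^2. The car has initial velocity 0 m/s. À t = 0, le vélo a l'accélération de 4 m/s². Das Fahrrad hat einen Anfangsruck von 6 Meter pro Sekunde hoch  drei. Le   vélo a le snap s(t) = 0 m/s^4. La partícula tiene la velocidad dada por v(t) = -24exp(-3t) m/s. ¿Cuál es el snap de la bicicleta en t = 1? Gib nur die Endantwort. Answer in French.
À t = 1, s = 0.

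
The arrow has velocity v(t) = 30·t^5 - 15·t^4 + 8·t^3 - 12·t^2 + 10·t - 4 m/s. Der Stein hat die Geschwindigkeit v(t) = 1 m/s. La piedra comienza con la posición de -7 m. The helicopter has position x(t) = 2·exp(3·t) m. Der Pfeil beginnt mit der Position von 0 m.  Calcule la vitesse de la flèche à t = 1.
Nous avons la vitesse v(t) = 30·t^5 - 15·t^4 + 8·t^3 - 12·t^2 + 10·t - 4. En substituant t = 1: v(1) = 17.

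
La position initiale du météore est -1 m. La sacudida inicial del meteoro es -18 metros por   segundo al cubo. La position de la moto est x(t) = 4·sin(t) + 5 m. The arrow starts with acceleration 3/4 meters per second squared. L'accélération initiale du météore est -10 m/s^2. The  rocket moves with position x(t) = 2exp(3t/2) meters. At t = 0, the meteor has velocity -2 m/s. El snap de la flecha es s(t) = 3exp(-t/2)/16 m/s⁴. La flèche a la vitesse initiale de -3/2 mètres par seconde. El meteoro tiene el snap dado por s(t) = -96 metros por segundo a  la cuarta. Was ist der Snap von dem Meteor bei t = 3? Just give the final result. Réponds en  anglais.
s(3) = -96.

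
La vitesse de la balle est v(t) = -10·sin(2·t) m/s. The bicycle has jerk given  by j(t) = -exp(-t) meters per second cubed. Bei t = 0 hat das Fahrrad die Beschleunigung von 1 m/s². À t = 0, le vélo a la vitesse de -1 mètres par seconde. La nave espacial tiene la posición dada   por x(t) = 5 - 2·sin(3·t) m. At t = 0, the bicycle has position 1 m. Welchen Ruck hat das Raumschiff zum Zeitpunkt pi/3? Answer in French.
En partant de la position x(t) = 5 - 2·sin(3·t), nous prenons 3 dérivées. En prenant d/dt de x(t), nous trouvons v(t) = -6·cos(3·t). En dérivant la vitesse, nous obtenons l'accélération: a(t) = 18·sin(3·t). La dérivée de l'accélération donne le jerk: j(t) = 54·cos(3·t). En utilisant j(t) = 54·cos(3·t) et en substituant t = pi/3, nous trouvons j = -54.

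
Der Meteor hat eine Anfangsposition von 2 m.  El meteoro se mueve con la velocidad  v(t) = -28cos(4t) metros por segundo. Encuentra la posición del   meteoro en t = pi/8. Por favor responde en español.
Para resolver esto, necesitamos tomar 1 integral de nuestra ecuación de la velocidad v(t) = -28·cos(4·t). Tomando ∫v(t)dt y aplicando x(0) = 2, encontramos x(t) = 2 - 7·sin(4·t). De la ecuación de la posición x(t) = 2 - 7·sin(4·t), sustituimos t = pi/8 para obtener x = -5.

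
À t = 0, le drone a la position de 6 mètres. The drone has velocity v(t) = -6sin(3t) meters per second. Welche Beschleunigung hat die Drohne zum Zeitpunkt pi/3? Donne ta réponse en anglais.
Starting from velocity v(t) = -6·sin(3·t), we take 1 derivative. Differentiating velocity, we get acceleration: a(t) = -18·cos(3·t). From the given acceleration equation a(t) = -18·cos(3·t), we substitute t = pi/3 to get a = 18.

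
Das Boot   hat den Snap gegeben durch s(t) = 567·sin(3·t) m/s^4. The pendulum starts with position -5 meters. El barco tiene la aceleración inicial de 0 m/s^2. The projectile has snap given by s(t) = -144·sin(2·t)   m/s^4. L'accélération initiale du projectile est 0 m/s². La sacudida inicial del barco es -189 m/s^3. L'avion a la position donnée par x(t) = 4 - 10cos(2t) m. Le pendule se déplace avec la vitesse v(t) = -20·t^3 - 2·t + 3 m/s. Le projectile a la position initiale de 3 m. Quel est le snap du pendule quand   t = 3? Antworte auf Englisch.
Starting from velocity v(t) = -20·t^3 - 2·t + 3, we take 3 derivatives. The derivative of velocity gives acceleration: a(t) = -60·t^2 - 2. Taking d/dt of a(t), we find j(t) = -120·t. The derivative of jerk gives snap: s(t) = -120. Using s(t) = -120 and substituting t = 3, we find s = -120.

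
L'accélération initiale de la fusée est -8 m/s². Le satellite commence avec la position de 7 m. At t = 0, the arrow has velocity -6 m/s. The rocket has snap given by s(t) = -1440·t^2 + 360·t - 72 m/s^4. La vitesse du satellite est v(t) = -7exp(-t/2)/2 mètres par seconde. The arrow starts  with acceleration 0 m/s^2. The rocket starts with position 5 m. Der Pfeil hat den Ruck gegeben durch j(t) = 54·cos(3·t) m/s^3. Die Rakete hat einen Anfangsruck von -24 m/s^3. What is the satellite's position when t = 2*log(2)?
We must find the integral of our velocity equation v(t) = -7·exp(-t/2)/2 1 time. Taking ∫v(t)dt and applying x(0) = 7, we find x(t) = 7·exp(-t/2). We have position x(t) = 7·exp(-t/2). Substituting t = 2*log(2): x(2*log(2)) = 7/2.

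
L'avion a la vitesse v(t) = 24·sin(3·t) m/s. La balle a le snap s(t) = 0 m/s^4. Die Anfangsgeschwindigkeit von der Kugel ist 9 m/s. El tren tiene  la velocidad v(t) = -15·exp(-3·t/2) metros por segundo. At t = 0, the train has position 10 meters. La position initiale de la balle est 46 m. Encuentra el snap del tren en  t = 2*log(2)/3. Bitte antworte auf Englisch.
To solve this, we need to take 3 derivatives of our velocity equation v(t) = -15·exp(-3·t/2). Differentiating velocity, we get acceleration: a(t) = 45·exp(-3·t/2)/2. Differentiating acceleration, we get jerk: j(t) = -135·exp(-3·t/2)/4. Differentiating jerk, we get snap: s(t) = 405·exp(-3·t/2)/8. Using s(t) = 405·exp(-3·t/2)/8 and substituting t = 2*log(2)/3, we find s = 405/16.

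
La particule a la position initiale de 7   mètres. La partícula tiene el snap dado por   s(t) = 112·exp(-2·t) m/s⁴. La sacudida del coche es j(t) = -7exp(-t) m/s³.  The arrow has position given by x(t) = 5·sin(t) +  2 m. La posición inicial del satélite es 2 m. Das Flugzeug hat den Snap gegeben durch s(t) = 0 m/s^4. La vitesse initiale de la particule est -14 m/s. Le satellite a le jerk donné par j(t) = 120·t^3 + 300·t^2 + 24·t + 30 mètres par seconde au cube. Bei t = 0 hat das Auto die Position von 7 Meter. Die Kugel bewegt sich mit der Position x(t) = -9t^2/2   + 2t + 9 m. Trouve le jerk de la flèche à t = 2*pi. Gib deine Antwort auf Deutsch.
Ausgehend von der Position x(t) = 5·sin(t) + 2, nehmen wir 3 Ableitungen. Die Ableitung von der Position ergibt die Geschwindigkeit: v(t) = 5·cos(t). Mit d/dt von v(t) finden wir a(t) = -5·sin(t). Durch Ableiten von der Beschleunigung erhalten wir den Ruck: j(t) = -5·cos(t). Aus der Gleichung für den Ruck j(t) = -5·cos(t), setzen wir t = 2*pi ein und erhalten j = -5.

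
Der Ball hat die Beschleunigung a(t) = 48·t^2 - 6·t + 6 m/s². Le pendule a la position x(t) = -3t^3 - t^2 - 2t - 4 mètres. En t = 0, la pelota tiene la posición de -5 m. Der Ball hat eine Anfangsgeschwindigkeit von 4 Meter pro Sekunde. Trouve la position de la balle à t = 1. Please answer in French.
En partant de l'accélération a(t) = 48·t^2 - 6·t + 6, nous prenons 2 primitives. L'intégrale de l'accélération, avec v(0) = 4, donne la vitesse: v(t) = 16·t^3 - 3·t^2 + 6·t + 4. En prenant ∫v(t)dt et en appliquant x(0) = -5, nous trouvons x(t) = 4·t^4 - t^3 + 3·t^2 + 4·t - 5. En utilisant x(t) = 4·t^4 - t^3 + 3·t^2 + 4·t - 5 et en substituant t = 1, nous trouvons x = 5.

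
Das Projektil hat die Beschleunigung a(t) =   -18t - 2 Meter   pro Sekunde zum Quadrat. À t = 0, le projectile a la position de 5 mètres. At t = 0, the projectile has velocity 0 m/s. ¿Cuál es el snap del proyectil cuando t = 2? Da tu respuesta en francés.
En partant de l'accélération a(t) = -18·t - 2, nous prenons 2 dérivées. En prenant d/dt de a(t), nous trouvons j(t) = -18. La dérivée du jerk donne le snap: s(t) = 0. En utilisant s(t) = 0 et en substituant t = 2, nous trouvons s = 0.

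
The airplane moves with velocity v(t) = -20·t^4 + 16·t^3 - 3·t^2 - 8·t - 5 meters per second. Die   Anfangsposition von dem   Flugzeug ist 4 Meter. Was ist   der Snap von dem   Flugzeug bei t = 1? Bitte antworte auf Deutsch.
Um dies zu lösen, müssen wir 3 Ableitungen unserer Gleichung für die Geschwindigkeit v(t) = -20·t^4 + 16·t^3 - 3·t^2 - 8·t - 5 nehmen. Die Ableitung von der Geschwindigkeit ergibt die Beschleunigung: a(t) = -80·t^3 + 48·t^2 - 6·t - 8. Mit d/dt von a(t) finden wir j(t) = -240·t^2 + 96·t - 6. Die Ableitung von dem Ruck ergibt den Snap: s(t) = 96 - 480·t. Mit s(t) = 96 - 480·t und Einsetzen von t = 1, finden wir s = -384.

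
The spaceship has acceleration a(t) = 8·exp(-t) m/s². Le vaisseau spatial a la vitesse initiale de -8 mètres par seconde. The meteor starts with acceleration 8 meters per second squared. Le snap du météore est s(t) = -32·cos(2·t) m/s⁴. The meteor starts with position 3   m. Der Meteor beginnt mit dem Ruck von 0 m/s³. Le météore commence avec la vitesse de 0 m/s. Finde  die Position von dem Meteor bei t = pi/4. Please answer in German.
Ausgehend von dem Snap s(t) = -32·cos(2·t), nehmen wir 4 Stammfunktionen. Mit ∫s(t)dt und Anwendung von j(0) = 0, finden wir j(t) = -16·sin(2·t). Die Stammfunktion von dem Ruck ist die Beschleunigung. Mit a(0) = 8 erhalten wir a(t) = 8·cos(2·t). Durch Integration von der Beschleunigung und Verwendung der Anfangsbedingung v(0) = 0, erhalten wir v(t) = 4·sin(2·t). Durch Integration von der Geschwindigkeit und Verwendung der Anfangsbedingung x(0) = 3, erhalten wir x(t) = 5 - 2·cos(2·t). Mit x(t) = 5 - 2·cos(2·t) und Einsetzen von t = pi/4, finden wir x = 5.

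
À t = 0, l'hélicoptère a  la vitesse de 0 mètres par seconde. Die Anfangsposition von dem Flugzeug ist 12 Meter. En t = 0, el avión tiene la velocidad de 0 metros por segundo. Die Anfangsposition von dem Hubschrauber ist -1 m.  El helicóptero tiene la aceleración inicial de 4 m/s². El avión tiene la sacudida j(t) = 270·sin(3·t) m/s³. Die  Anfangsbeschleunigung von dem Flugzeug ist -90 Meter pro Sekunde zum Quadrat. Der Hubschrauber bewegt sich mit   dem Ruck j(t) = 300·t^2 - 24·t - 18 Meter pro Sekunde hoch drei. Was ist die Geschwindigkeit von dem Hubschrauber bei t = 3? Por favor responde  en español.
Para resolver esto, necesitamos tomar 2 integrales de nuestra ecuación de la sacudida j(t) = 300·t^2 - 24·t - 18. La integral de la sacudida es la aceleración. Usando a(0) = 4, obtenemos a(t) = 100·t^3 - 12·t^2 - 18·t + 4. La antiderivada de la aceleración es la velocidad. Usando v(0) = 0, obtenemos v(t) = t·(25·t^3 - 4·t^2 - 9·t + 4). De la ecuación de la velocidad v(t) = t·(25·t^3 - 4·t^2 - 9·t + 4), sustituimos t = 3 para obtener v = 1848.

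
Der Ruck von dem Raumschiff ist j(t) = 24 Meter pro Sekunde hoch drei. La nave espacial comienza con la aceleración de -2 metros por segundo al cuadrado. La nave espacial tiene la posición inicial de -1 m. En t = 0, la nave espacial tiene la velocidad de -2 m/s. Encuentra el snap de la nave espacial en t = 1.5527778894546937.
Partiendo de la sacudida j(t) = 24, tomamos 1 derivada. Derivando la sacudida, obtenemos el snap: s(t) = 0. De la ecuación del snap s(t) = 0, sustituimos t = 1.5527778894546937 para obtener s = 0.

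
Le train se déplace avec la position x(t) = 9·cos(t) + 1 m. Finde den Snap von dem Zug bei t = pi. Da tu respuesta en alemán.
Ausgehend von der Position x(t) = 9·cos(t) + 1, nehmen wir 4 Ableitungen. Die Ableitung von der Position ergibt die Geschwindigkeit: v(t) = -9·sin(t). Mit d/dt von v(t) finden wir a(t) = -9·cos(t). Mit d/dt von a(t) finden wir j(t) = 9·sin(t). Mit d/dt von j(t) finden wir s(t) = 9·cos(t). Aus der Gleichung für den Snap s(t) = 9·cos(t), setzen wir t = pi ein und erhalten s = -9.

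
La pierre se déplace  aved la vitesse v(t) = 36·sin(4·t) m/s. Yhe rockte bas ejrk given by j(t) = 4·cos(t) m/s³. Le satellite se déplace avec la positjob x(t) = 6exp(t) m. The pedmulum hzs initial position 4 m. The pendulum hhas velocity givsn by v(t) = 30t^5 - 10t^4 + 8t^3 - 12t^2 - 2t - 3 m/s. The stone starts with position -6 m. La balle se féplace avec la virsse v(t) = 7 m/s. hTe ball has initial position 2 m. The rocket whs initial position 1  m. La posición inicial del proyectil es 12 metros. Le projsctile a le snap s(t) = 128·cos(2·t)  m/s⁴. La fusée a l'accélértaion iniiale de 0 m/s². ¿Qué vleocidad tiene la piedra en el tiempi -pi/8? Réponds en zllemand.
Mit v(t) = 36·sin(4·t) und Einsetzen von t = -pi/8, finden wir v = -36.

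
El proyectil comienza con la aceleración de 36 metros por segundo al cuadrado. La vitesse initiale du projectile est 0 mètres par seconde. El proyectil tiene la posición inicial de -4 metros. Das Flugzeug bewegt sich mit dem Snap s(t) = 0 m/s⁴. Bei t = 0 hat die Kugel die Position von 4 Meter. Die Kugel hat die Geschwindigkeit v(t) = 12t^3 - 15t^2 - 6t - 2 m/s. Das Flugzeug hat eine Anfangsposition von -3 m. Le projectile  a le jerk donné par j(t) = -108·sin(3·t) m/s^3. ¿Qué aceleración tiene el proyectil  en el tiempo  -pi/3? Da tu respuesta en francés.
Nous devons intégrer notre équation du jerk j(t) = -108·sin(3·t) 1 fois. En intégrant le jerk et en utilisant la condition initiale a(0) = 36, nous obtenons a(t) = 36·cos(3·t). De l'équation de l'accélération a(t) = 36·cos(3·t), nous substituons t = -pi/3 pour obtenir a = -36.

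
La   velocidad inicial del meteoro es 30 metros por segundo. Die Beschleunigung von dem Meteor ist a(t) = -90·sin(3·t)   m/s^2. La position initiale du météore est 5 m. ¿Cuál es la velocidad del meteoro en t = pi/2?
Necesitamos integrar nuestra ecuación de la aceleración a(t) = -90·sin(3·t) 1 vez. La antiderivada de la aceleración, con v(0) = 30, da la velocidad: v(t) = 30·cos(3·t). Tenemos la velocidad v(t) = 30·cos(3·t). Sustituyendo t = pi/2: v(pi/2) = 0.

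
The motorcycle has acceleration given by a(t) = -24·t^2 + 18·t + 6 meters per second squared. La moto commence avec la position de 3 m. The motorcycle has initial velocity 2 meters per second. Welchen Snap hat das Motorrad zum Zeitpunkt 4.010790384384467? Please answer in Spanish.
Para resolver esto, necesitamos tomar 2 derivadas de nuestra ecuación de la aceleración a(t) = -24·t^2 + 18·t + 6. La derivada de la aceleración da la sacudida: j(t) = 18 - 48·t. La derivada de la sacudida da el snap: s(t) = -48. Usando s(t) = -48 y sustituyendo t = 4.010790384384467, encontramos s = -48.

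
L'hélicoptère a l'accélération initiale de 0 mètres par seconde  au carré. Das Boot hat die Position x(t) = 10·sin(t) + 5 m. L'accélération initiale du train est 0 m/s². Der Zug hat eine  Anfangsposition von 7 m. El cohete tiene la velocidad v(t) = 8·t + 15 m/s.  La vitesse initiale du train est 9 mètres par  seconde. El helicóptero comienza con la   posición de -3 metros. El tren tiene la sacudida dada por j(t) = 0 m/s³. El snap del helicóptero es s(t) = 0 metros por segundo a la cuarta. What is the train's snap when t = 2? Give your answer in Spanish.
Debemos derivar nuestra ecuación de la sacudida j(t) = 0 1 vez. Tomando d/dt de j(t), encontramos s(t) = 0. De la ecuación del snap s(t) = 0, sustituimos t = 2 para obtener s = 0.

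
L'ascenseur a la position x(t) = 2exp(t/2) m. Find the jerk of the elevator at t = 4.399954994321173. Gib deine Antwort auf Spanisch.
Debemos derivar nuestra ecuación de la posición x(t) = 2·exp(t/2) 3 veces. Derivando la posición, obtenemos la velocidad: v(t) = exp(t/2). Tomando d/dt de v(t), encontramos a(t) = exp(t/2)/2. Tomando d/dt de a(t), encontramos j(t) = exp(t/2)/4. De la ecuación de la sacudida j(t) = exp(t/2)/4, sustituimos t = 4.399954994321173 para obtener j = 2.25620260332241.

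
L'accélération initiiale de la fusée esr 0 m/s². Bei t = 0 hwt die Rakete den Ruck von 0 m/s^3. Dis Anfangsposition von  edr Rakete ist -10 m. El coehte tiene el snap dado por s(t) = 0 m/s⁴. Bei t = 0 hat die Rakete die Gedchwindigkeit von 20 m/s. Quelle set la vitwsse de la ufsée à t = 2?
Nous devons trouver la primitive de notre équation du snap s(t) = 0 3 fois. La primitive du snap, avec j(0) = 0, donne le jerk: j(t) = 0. En prenant ∫j(t)dt et en appliquant a(0) = 0, nous trouvons a(t) = 0. La primitive de l'accélération est la vitesse. En utilisant v(0) = 20, nous obtenons v(t) = 20. De l'équation de la vitesse v(t) = 20, nous substituons t = 2 pour obtenir v = 20.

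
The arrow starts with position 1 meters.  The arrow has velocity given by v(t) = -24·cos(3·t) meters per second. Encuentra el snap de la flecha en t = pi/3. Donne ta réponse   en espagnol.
Partiendo de la velocidad v(t) = -24·cos(3·t), tomamos 3 derivadas. La derivada de la velocidad da la aceleración: a(t) = 72·sin(3·t). La derivada de la aceleración da la sacudida: j(t) = 216·cos(3·t). Tomando d/dt de j(t), encontramos s(t) = -648·sin(3·t). Tenemos el snap s(t) = -648·sin(3·t). Sustituyendo t = pi/3: s(pi/3) = 0.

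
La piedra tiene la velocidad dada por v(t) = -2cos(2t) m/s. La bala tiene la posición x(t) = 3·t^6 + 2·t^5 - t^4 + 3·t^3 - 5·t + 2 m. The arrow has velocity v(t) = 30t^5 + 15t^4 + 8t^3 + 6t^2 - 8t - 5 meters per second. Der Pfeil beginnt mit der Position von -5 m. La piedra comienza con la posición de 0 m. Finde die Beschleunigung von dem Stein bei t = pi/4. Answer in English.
We must differentiate our velocity equation v(t) = -2·cos(2·t) 1 time. Differentiating velocity, we get acceleration: a(t) = 4·sin(2·t). Using a(t) = 4·sin(2·t) and substituting t = pi/4, we find a = 4.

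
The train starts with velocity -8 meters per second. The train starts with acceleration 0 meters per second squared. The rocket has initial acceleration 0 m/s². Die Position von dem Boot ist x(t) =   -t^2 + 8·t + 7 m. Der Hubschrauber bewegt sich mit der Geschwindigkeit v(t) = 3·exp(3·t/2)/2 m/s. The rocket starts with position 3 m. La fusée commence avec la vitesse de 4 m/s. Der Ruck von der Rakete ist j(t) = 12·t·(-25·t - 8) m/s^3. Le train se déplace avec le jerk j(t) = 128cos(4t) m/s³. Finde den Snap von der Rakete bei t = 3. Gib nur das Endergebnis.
Der Snap bei t = 3 ist s = -1896.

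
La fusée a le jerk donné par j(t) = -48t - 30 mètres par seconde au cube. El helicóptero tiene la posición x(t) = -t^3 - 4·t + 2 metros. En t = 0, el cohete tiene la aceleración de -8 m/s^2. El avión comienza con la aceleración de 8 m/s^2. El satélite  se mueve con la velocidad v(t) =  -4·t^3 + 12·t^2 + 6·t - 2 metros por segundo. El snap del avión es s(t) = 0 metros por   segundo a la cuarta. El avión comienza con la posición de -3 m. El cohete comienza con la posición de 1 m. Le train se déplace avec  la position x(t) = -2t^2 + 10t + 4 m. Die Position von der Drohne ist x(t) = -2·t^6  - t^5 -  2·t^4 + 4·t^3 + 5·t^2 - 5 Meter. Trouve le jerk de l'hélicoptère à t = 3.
En partant de la position x(t) = -t^3 - 4·t + 2, nous prenons 3 dérivées. La dérivée de la position donne la vitesse: v(t) = -3·t^2 - 4. En dérivant la vitesse, nous obtenons l'accélération: a(t) = -6·t. La dérivée de l'accélération donne le jerk: j(t) = -6. De l'équation du jerk j(t) = -6, nous substituons t = 3 pour obtenir j = -6.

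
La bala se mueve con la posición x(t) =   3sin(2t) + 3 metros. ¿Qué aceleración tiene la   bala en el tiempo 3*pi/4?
Para resolver esto, necesitamos tomar 2 derivadas de nuestra ecuación de la posición x(t) = 3·sin(2·t) + 3. La derivada de la posición da la velocidad: v(t) = 6·cos(2·t). La derivada de la velocidad da la aceleración: a(t) = -12·sin(2·t). De la ecuación de la aceleración a(t) = -12·sin(2·t), sustituimos t = 3*pi/4 para obtener a = 12.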